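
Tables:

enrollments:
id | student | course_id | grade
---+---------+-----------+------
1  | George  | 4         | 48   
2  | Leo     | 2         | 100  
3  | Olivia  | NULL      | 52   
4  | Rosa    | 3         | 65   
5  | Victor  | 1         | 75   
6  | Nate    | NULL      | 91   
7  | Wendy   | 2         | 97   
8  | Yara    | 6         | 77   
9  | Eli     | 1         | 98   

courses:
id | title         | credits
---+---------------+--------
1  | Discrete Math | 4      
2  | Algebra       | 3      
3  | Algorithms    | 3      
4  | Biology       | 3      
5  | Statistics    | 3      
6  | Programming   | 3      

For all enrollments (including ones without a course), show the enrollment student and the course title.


LEFT JOIN keeps every row from enrollments (the left table); where course_id has no match in courses, the course columns become NULL. Walk through each enrollment:
  - enrollment 1 (George): course_id=4 -> matches Biology
  - enrollment 2 (Leo): course_id=2 -> matches Algebra
  - enrollment 3 (Olivia): course_id=NULL, no match -> kept with NULL
  - enrollment 4 (Rosa): course_id=3 -> matches Algorithms
  - enrollment 5 (Victor): course_id=1 -> matches Discrete Math
  - enrollment 6 (Nate): course_id=NULL, no match -> kept with NULL
  - enrollment 7 (Wendy): course_id=2 -> matches Algebra
  - enrollment 8 (Yara): course_id=6 -> matches Programming
  - enrollment 9 (Eli): course_id=1 -> matches Discrete Math
All 9 rows appear; 2 have NULL course.

SQL:
SELECT a.student, b.title AS course
FROM enrollments a
LEFT JOIN courses b ON a.course_id = b.id

Result:
student | course       
--------+--------------
George  | Biology      
Leo     | Algebra      
Olivia  | NULL         
Rosa    | Algorithms   
Victor  | Discrete Math
Nate    | NULL         
Wendy   | Algebra      
Yara    | Programming  
Eli     | Discrete Math


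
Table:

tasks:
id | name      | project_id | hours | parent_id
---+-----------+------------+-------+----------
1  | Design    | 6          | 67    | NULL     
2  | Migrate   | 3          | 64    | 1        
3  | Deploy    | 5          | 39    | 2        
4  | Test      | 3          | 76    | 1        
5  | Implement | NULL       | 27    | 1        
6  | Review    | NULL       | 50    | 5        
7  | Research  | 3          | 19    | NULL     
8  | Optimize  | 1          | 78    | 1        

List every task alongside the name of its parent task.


This is a self-join: tasks is joined to a second copy of itself, matching each row's parent_id to another row's id. Use LEFT JOIN so rows with parent_id=NULL are kept.
  - task 1 (Design): parent_id=NULL -> NULL
  - task 2 (Migrate): parent_id=1 -> Design
  - task 3 (Deploy): parent_id=2 -> Migrate
  - task 4 (Test): parent_id=1 -> Design
  - task 5 (Implement): parent_id=1 -> Design
  - task 6 (Review): parent_id=5 -> Implement
  - task 7 (Research): parent_id=NULL -> NULL
  - task 8 (Optimize): parent_id=1 -> Design

SQL:
SELECT a.name AS item, b.name AS parent
FROM tasks a
LEFT JOIN tasks b ON a.parent_id = b.id

Result:
item      | parent   
----------+----------
Design    | NULL     
Migrate   | Design   
Deploy    | Migrate  
Test      | Design   
Implement | Design   
Review    | Implement
Research  | NULL     
Optimize  | Design   


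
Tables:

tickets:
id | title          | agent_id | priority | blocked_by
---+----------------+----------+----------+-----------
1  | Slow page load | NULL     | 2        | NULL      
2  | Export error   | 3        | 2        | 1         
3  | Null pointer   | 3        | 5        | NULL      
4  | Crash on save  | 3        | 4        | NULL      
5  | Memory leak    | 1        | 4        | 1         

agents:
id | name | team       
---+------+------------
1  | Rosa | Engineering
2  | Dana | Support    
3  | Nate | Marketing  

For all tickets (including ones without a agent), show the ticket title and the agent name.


LEFT JOIN keeps every row from tickets (the left table); where agent_id has no match in agents, the agent columns become NULL. Walk through each ticket:
  - ticket 1 (Slow page load): agent_id=NULL, no match -> kept with NULL
  - ticket 2 (Export error): agent_id=3 -> matches Nate
  - ticket 3 (Null pointer): agent_id=3 -> matches Nate
  - ticket 4 (Crash on save): agent_id=3 -> matches Nate
  - ticket 5 (Memory leak): agent_id=1 -> matches Rosa
All 5 rows appear; 1 has NULL agent.

SQL:
SELECT a.title, b.name AS agent
FROM tickets a
LEFT JOIN agents b ON a.agent_id = b.id

Result:
title          | agent
---------------+------
Slow page load | NULL 
Export error   | Nate 
Null pointer   | Nate 
Crash on save  | Nate 
Memory leak    | Rosa 


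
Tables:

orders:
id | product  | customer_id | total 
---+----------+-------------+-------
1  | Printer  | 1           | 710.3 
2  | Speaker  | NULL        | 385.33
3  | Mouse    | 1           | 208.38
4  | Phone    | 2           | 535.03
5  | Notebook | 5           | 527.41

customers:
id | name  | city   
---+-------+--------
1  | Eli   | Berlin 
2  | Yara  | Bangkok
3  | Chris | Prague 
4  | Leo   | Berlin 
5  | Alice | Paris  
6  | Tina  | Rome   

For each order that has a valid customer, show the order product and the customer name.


INNER JOIN keeps only orders rows whose customer_id matches an id in customers. Walk through each order:
  - order 1 (Printer): customer_id=1 -> matches Eli
  - order 2 (Speaker): customer_id=NULL, no match -> dropped
  - order 3 (Mouse): customer_id=1 -> matches Eli
  - order 4 (Phone): customer_id=2 -> matches Yara
  - order 5 (Notebook): customer_id=5 -> matches Alice
So 1 of 5 rows is dropped.

SQL:
SELECT a.product, b.name AS customer
FROM orders a
INNER JOIN customers b ON a.customer_id = b.id

Result:
product  | customer
---------+---------
Printer  | Eli     
Mouse    | Eli     
Phone    | Yara    
Notebook | Alice   


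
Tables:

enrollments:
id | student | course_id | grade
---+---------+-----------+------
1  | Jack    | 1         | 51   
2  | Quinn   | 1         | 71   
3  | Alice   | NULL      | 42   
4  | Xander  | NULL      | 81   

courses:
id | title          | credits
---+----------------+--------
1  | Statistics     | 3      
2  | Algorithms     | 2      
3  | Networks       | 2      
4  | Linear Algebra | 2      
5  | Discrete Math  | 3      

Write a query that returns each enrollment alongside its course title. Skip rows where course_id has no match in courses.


INNER JOIN keeps only enrollments rows whose course_id matches an id in courses. Walk through each enrollment:
  - enrollment 1 (Jack): course_id=1 -> matches Statistics
  - enrollment 2 (Quinn): course_id=1 -> matches Statistics
  - enrollment 3 (Alice): course_id=NULL, no match -> dropped
  - enrollment 4 (Xander): course_id=NULL, no match -> dropped
So 2 of 4 rows are dropped.

SQL:
SELECT a.student, b.title AS course
FROM enrollments a
INNER JOIN courses b ON a.course_id = b.id

Result:
student | course    
--------+-----------
Jack    | Statistics
Quinn   | Statistics


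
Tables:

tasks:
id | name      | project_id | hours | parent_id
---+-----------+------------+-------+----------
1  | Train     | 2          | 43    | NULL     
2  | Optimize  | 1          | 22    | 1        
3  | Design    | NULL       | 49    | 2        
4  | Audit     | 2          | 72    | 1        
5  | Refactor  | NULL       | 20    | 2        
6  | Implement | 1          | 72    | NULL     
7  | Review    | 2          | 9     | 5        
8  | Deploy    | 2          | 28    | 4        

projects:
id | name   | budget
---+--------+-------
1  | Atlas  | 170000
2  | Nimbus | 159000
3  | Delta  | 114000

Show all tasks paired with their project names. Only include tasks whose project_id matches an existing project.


INNER JOIN keeps only tasks rows whose project_id matches an id in projects. Walk through each task:
  - task 1 (Train): project_id=2 -> matches Nimbus
  - task 2 (Optimize): project_id=1 -> matches Atlas
  - task 3 (Design): project_id=NULL, no match -> dropped
  - task 4 (Audit): project_id=2 -> matches Nimbus
  - task 5 (Refactor): project_id=NULL, no match -> dropped
  - task 6 (Implement): project_id=1 -> matches Atlas
  - task 7 (Review): project_id=2 -> matches Nimbus
  - task 8 (Deploy): project_id=2 -> matches Nimbus
So 2 of 8 rows are dropped.

SQL:
SELECT a.name, b.name AS project
FROM tasks a
INNER JOIN projects b ON a.project_id = b.id

Result:
name      | project
----------+--------
Train     | Nimbus 
Optimize  | Atlas  
Audit     | Nimbus 
Implement | Atlas  
Review    | Nimbus 
Deploy    | Nimbus 


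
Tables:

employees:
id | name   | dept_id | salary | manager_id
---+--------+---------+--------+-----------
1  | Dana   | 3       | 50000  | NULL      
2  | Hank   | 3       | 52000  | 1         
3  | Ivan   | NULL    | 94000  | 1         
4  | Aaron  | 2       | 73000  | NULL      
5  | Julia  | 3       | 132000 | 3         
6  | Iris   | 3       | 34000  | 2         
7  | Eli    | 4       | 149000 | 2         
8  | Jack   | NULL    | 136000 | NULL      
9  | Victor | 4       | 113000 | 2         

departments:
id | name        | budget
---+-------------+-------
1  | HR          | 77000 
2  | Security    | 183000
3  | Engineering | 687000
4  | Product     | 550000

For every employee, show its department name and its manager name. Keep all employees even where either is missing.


Two LEFT JOINs from the same base table employees: one to departments via dept_id, one to employees itself via manager_id. Both are LEFT so every employee is preserved.
Match against departments:
  - employee 1 (Dana): dept_id=3 -> matches Engineering
  - employee 2 (Hank): dept_id=3 -> matches Engineering
  - employee 3 (Ivan): dept_id=NULL, no match -> kept with NULL
  - employee 4 (Aaron): dept_id=2 -> matches Security
  - employee 5 (Julia): dept_id=3 -> matches Engineering
  - employee 6 (Iris): dept_id=3 -> matches Engineering
  - employee 7 (Eli): dept_id=4 -> matches Product
  - employee 8 (Jack): dept_id=NULL, no match -> kept with NULL
  - employee 9 (Victor): dept_id=4 -> matches Product
Match against employees (self):
  - employee 1 (Dana): manager_id=NULL -> NULL
  - employee 2 (Hank): manager_id=1 -> Dana
  - employee 3 (Ivan): manager_id=1 -> Dana
  - employee 4 (Aaron): manager_id=NULL -> NULL
  - employee 5 (Julia): manager_id=3 -> Ivan
  - employee 6 (Iris): manager_id=2 -> Hank
  - employee 7 (Eli): manager_id=2 -> Hank
  - employee 8 (Jack): manager_id=NULL -> NULL
  - employee 9 (Victor): manager_id=2 -> Hank

SQL:
SELECT a.name, b.name AS department, c.name AS manager
FROM employees a
LEFT JOIN departments b ON a.dept_id = b.id
LEFT JOIN employees c ON a.manager_id = c.id

Result:
name   | department  | manager
-------+-------------+--------
Dana   | Engineering | NULL   
Hank   | Engineering | Dana   
Ivan   | NULL        | Dana   
Aaron  | Security    | NULL   
Julia  | Engineering | Ivan   
Iris   | Engineering | Hank   
Eli    | Product     | Hank   
Jack   | NULL        | NULL   
Victor | Product     | Hank   


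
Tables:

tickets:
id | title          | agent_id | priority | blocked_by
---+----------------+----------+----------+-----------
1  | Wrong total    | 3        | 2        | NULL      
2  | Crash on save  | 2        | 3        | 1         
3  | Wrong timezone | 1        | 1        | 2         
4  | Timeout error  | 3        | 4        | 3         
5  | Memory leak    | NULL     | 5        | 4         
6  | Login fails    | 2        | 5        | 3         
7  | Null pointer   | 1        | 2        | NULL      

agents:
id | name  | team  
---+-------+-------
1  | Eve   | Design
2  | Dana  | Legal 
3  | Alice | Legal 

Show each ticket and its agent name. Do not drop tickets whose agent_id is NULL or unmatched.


LEFT JOIN keeps every row from tickets (the left table); where agent_id has no match in agents, the agent columns become NULL. Walk through each ticket:
  - ticket 1 (Wrong total): agent_id=3 -> matches Alice
  - ticket 2 (Crash on save): agent_id=2 -> matches Dana
  - ticket 3 (Wrong timezone): agent_id=1 -> matches Eve
  - ticket 4 (Timeout error): agent_id=3 -> matches Alice
  - ticket 5 (Memory leak): agent_id=NULL, no match -> kept with NULL
  - ticket 6 (Login fails): agent_id=2 -> matches Dana
  - ticket 7 (Null pointer): agent_id=1 -> matches Eve
All 7 rows appear; 1 has NULL agent.

SQL:
SELECT a.title, b.name AS agent
FROM tickets a
LEFT JOIN agents b ON a.agent_id = b.id

Result:
title          | agent
---------------+------
Wrong total    | Alice
Crash on save  | Dana 
Wrong timezone | Eve  
Timeout error  | Alice
Memory leak    | NULL 
Login fails    | Dana 
Null pointer   | Eve  


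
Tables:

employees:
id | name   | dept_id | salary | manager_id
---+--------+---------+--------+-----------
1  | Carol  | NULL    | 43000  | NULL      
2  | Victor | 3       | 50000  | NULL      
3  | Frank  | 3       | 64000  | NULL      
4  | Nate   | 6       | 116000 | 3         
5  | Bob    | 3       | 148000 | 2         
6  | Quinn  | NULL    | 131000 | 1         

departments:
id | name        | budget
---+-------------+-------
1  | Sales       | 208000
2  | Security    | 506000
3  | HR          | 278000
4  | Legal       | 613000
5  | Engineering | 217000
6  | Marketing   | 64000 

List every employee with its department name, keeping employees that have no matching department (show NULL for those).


LEFT JOIN keeps every row from employees (the left table); where dept_id has no match in departments, the department columns become NULL. Walk through each employee:
  - employee 1 (Carol): dept_id=NULL, no match -> kept with NULL
  - employee 2 (Victor): dept_id=3 -> matches HR
  - employee 3 (Frank): dept_id=3 -> matches HR
  - employee 4 (Nate): dept_id=6 -> matches Marketing
  - employee 5 (Bob): dept_id=3 -> matches HR
  - employee 6 (Quinn): dept_id=NULL, no match -> kept with NULL
All 6 rows appear; 2 have NULL department.

SQL:
SELECT a.name, b.name AS department
FROM employees a
LEFT JOIN departments b ON a.dept_id = b.id

Result:
name   | department
-------+-----------
Carol  | NULL      
Victor | HR        
Frank  | HR        
Nate   | Marketing 
Bob    | HR        
Quinn  | NULL      


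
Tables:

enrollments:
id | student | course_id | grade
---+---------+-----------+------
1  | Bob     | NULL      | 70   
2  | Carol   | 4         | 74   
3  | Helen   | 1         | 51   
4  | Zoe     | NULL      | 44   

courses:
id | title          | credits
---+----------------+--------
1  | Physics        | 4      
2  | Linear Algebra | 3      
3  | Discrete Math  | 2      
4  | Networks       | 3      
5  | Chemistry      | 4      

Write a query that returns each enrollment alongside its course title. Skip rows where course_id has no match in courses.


INNER JOIN keeps only enrollments rows whose course_id matches an id in courses. Walk through each enrollment:
  - enrollment 1 (Bob): course_id=NULL, no match -> dropped
  - enrollment 2 (Carol): course_id=4 -> matches Networks
  - enrollment 3 (Helen): course_id=1 -> matches Physics
  - enrollment 4 (Zoe): course_id=NULL, no match -> dropped
So 2 of 4 rows are dropped.

SQL:
SELECT a.student, b.title AS course
FROM enrollments a
INNER JOIN courses b ON a.course_id = b.id

Result:
student | course  
--------+---------
Carol   | Networks
Helen   | Physics 


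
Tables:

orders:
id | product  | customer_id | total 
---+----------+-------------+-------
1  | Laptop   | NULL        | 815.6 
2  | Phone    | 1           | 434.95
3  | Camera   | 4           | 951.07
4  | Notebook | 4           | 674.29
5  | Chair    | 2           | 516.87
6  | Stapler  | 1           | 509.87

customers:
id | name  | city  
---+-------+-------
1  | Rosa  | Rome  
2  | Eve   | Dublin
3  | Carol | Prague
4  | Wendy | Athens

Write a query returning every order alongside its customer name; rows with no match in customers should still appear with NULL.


LEFT JOIN keeps every row from orders (the left table); where customer_id has no match in customers, the customer columns become NULL. Walk through each order:
  - order 1 (Laptop): customer_id=NULL, no match -> kept with NULL
  - order 2 (Phone): customer_id=1 -> matches Rosa
  - order 3 (Camera): customer_id=4 -> matches Wendy
  - order 4 (Notebook): customer_id=4 -> matches Wendy
  - order 5 (Chair): customer_id=2 -> matches Eve
  - order 6 (Stapler): customer_id=1 -> matches Rosa
All 6 rows appear; 1 has NULL customer.

SQL:
SELECT a.product, b.name AS customer
FROM orders a
LEFT JOIN customers b ON a.customer_id = b.id

Result:
product  | customer
---------+---------
Laptop   | NULL    
Phone    | Rosa    
Camera   | Wendy   
Notebook | Wendy   
Chair    | Eve     
Stapler  | Rosa    


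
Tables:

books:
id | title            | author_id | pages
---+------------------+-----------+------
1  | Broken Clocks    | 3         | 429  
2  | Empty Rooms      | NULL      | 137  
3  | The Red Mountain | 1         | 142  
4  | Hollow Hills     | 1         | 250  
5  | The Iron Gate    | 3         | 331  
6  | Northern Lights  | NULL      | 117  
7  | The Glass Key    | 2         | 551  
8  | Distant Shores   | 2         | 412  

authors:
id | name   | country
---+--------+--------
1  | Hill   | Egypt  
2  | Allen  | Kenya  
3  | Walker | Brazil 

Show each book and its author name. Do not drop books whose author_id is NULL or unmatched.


LEFT JOIN keeps every row from books (the left table); where author_id has no match in authors, the author columns become NULL. Walk through each book:
  - book 1 (Broken Clocks): author_id=3 -> matches Walker
  - book 2 (Empty Rooms): author_id=NULL, no match -> kept with NULL
  - book 3 (The Red Mountain): author_id=1 -> matches Hill
  - book 4 (Hollow Hills): author_id=1 -> matches Hill
  - book 5 (The Iron Gate): author_id=3 -> matches Walker
  - book 6 (Northern Lights): author_id=NULL, no match -> kept with NULL
  - book 7 (The Glass Key): author_id=2 -> matches Allen
  - book 8 (Distant Shores): author_id=2 -> matches Allen
All 8 rows appear; 2 have NULL author.

SQL:
SELECT a.title, b.name AS author
FROM books a
LEFT JOIN authors b ON a.author_id = b.id

Result:
title            | author
-----------------+-------
Broken Clocks    | Walker
Empty Rooms      | NULL  
The Red Mountain | Hill  
Hollow Hills     | Hill  
The Iron Gate    | Walker
Northern Lights  | NULL  
The Glass Key    | Allen 
Distant Shores   | Allen 


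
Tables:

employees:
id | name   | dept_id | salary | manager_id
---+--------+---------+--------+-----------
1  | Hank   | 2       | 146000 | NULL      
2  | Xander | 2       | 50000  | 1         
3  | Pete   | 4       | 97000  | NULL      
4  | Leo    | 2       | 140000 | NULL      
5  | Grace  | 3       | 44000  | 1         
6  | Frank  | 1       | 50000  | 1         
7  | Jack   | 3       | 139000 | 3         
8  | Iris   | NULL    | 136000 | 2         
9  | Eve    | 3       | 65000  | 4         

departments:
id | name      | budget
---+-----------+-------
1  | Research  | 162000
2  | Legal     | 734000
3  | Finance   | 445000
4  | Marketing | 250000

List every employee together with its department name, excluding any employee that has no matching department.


INNER JOIN keeps only employees rows whose dept_id matches an id in departments. Walk through each employee:
  - employee 1 (Hank): dept_id=2 -> matches Legal
  - employee 2 (Xander): dept_id=2 -> matches Legal
  - employee 3 (Pete): dept_id=4 -> matches Marketing
  - employee 4 (Leo): dept_id=2 -> matches Legal
  - employee 5 (Grace): dept_id=3 -> matches Finance
  - employee 6 (Frank): dept_id=1 -> matches Research
  - employee 7 (Jack): dept_id=3 -> matches Finance
  - employee 8 (Iris): dept_id=NULL, no match -> dropped
  - employee 9 (Eve): dept_id=3 -> matches Finance
So 1 of 9 rows is dropped.

SQL:
SELECT a.name, b.name AS department
FROM employees a
INNER JOIN departments b ON a.dept_id = b.id

Result:
name   | department
-------+-----------
Hank   | Legal     
Xander | Legal     
Pete   | Marketing 
Leo    | Legal     
Grace  | Finance   
Frank  | Research  
Jack   | Finance   
Eve    | Finance   


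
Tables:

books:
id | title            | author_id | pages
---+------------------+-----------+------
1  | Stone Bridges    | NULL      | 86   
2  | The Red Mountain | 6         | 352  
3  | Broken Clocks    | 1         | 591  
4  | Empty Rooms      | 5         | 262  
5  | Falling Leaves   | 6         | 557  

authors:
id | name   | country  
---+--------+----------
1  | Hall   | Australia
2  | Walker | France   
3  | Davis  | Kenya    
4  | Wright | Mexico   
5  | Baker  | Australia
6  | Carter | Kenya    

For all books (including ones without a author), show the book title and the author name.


LEFT JOIN keeps every row from books (the left table); where author_id has no match in authors, the author columns become NULL. Walk through each book:
  - book 1 (Stone Bridges): author_id=NULL, no match -> kept with NULL
  - book 2 (The Red Mountain): author_id=6 -> matches Carter
  - book 3 (Broken Clocks): author_id=1 -> matches Hall
  - book 4 (Empty Rooms): author_id=5 -> matches Baker
  - book 5 (Falling Leaves): author_id=6 -> matches Carter
All 5 rows appear; 1 has NULL author.

SQL:
SELECT a.title, b.name AS author
FROM books a
LEFT JOIN authors b ON a.author_id = b.id

Result:
title            | author
-----------------+-------
Stone Bridges    | NULL  
The Red Mountain | Carter
Broken Clocks    | Hall  
Empty Rooms      | Baker 
Falling Leaves   | Carter


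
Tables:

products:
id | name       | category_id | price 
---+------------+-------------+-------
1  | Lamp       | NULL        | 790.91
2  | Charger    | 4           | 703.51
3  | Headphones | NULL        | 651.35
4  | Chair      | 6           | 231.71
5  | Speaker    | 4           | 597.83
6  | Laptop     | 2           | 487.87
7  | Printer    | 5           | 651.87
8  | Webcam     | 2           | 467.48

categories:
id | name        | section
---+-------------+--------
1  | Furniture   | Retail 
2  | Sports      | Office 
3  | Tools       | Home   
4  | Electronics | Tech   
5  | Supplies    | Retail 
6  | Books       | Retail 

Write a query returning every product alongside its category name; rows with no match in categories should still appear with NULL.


LEFT JOIN keeps every row from products (the left table); where category_id has no match in categories, the category columns become NULL. Walk through each product:
  - product 1 (Lamp): category_id=NULL, no match -> kept with NULL
  - product 2 (Charger): category_id=4 -> matches Electronics
  - product 3 (Headphones): category_id=NULL, no match -> kept with NULL
  - product 4 (Chair): category_id=6 -> matches Books
  - product 5 (Speaker): category_id=4 -> matches Electronics
  - product 6 (Laptop): category_id=2 -> matches Sports
  - product 7 (Printer): category_id=5 -> matches Supplies
  - product 8 (Webcam): category_id=2 -> matches Sports
All 8 rows appear; 2 have NULL category.

SQL:
SELECT a.name, b.name AS category
FROM products a
LEFT JOIN categories b ON a.category_id = b.id

Result:
name       | category   
-----------+------------
Lamp       | NULL       
Charger    | Electronics
Headphones | NULL       
Chair      | Books      
Speaker    | Electronics
Laptop     | Sports     
Printer    | Supplies   
Webcam     | Sports     


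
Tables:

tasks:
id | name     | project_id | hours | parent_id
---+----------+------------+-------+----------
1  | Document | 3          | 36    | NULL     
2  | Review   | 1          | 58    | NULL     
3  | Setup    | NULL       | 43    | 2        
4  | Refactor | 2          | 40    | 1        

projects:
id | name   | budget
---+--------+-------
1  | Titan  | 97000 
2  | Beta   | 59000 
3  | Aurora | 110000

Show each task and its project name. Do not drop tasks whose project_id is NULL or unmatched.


LEFT JOIN keeps every row from tasks (the left table); where project_id has no match in projects, the project columns become NULL. Walk through each task:
  - task 1 (Document): project_id=3 -> matches Aurora
  - task 2 (Review): project_id=1 -> matches Titan
  - task 3 (Setup): project_id=NULL, no match -> kept with NULL
  - task 4 (Refactor): project_id=2 -> matches Beta
All 4 rows appear; 1 has NULL project.

SQL:
SELECT a.name, b.name AS project
FROM tasks a
LEFT JOIN projects b ON a.project_id = b.id

Result:
name     | project
---------+--------
Document | Aurora 
Review   | Titan  
Setup    | NULL   
Refactor | Beta   


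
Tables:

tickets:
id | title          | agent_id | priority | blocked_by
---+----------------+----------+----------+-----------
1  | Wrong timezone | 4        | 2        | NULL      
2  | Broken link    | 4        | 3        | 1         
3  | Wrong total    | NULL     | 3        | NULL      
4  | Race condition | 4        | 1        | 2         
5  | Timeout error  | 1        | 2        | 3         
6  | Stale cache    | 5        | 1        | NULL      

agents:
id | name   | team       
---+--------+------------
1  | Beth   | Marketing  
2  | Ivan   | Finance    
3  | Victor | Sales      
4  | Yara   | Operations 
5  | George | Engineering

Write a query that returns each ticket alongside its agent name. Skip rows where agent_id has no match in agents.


INNER JOIN keeps only tickets rows whose agent_id matches an id in agents. Walk through each ticket:
  - ticket 1 (Wrong timezone): agent_id=4 -> matches Yara
  - ticket 2 (Broken link): agent_id=4 -> matches Yara
  - ticket 3 (Wrong total): agent_id=NULL, no match -> dropped
  - ticket 4 (Race condition): agent_id=4 -> matches Yara
  - ticket 5 (Timeout error): agent_id=1 -> matches Beth
  - ticket 6 (Stale cache): agent_id=5 -> matches George
So 1 of 6 rows is dropped.

SQL:
SELECT a.title, b.name AS agent
FROM tickets a
INNER JOIN agents b ON a.agent_id = b.id

Result:
title          | agent 
---------------+-------
Wrong timezone | Yara  
Broken link    | Yara  
Race condition | Yara  
Timeout error  | Beth  
Stale cache    | George


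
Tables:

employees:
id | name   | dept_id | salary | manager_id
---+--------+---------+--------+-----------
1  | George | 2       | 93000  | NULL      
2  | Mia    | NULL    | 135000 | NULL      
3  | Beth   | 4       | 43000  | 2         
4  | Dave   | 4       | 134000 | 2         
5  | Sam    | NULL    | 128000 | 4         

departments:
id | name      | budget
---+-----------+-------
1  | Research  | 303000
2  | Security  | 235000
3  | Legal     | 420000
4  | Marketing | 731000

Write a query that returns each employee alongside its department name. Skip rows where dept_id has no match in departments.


INNER JOIN keeps only employees rows whose dept_id matches an id in departments. Walk through each employee:
  - employee 1 (George): dept_id=2 -> matches Security
  - employee 2 (Mia): dept_id=NULL, no match -> dropped
  - employee 3 (Beth): dept_id=4 -> matches Marketing
  - employee 4 (Dave): dept_id=4 -> matches Marketing
  - employee 5 (Sam): dept_id=NULL, no match -> dropped
So 2 of 5 rows are dropped.

SQL:
SELECT a.name, b.name AS department
FROM employees a
INNER JOIN departments b ON a.dept_id = b.id

Result:
name   | department
-------+-----------
George | Security  
Beth   | Marketing 
Dave   | Marketing 


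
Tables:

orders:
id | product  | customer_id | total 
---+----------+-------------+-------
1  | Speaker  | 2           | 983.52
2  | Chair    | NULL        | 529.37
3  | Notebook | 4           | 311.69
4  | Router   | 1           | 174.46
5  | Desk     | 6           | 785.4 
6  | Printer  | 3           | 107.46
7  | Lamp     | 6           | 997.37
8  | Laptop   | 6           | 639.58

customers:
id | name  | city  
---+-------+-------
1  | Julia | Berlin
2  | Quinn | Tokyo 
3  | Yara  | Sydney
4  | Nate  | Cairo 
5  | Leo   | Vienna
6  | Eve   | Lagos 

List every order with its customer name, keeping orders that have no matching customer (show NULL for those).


LEFT JOIN keeps every row from orders (the left table); where customer_id has no match in customers, the customer columns become NULL. Walk through each order:
  - order 1 (Speaker): customer_id=2 -> matches Quinn
  - order 2 (Chair): customer_id=NULL, no match -> kept with NULL
  - order 3 (Notebook): customer_id=4 -> matches Nate
  - order 4 (Router): customer_id=1 -> matches Julia
  - order 5 (Desk): customer_id=6 -> matches Eve
  - order 6 (Printer): customer_id=3 -> matches Yara
  - order 7 (Lamp): customer_id=6 -> matches Eve
  - order 8 (Laptop): customer_id=6 -> matches Eve
All 8 rows appear; 1 has NULL customer.

SQL:
SELECT a.product, b.name AS customer
FROM orders a
LEFT JOIN customers b ON a.customer_id = b.id

Result:
product  | customer
---------+---------
Speaker  | Quinn   
Chair    | NULL    
Notebook | Nate    
Router   | Julia   
Desk     | Eve     
Printer  | Yara    
Lamp     | Eve     
Laptop   | Eve     


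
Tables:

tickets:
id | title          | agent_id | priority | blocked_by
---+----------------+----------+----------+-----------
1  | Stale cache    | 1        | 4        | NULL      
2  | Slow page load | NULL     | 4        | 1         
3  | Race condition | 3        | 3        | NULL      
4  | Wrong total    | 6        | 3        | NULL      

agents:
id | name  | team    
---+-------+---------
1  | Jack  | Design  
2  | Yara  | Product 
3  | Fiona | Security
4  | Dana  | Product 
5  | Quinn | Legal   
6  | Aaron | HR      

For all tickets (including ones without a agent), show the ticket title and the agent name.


LEFT JOIN keeps every row from tickets (the left table); where agent_id has no match in agents, the agent columns become NULL. Walk through each ticket:
  - ticket 1 (Stale cache): agent_id=1 -> matches Jack
  - ticket 2 (Slow page load): agent_id=NULL, no match -> kept with NULL
  - ticket 3 (Race condition): agent_id=3 -> matches Fiona
  - ticket 4 (Wrong total): agent_id=6 -> matches Aaron
All 4 rows appear; 1 has NULL agent.

SQL:
SELECT a.title, b.name AS agent
FROM tickets a
LEFT JOIN agents b ON a.agent_id = b.id

Result:
title          | agent
---------------+------
Stale cache    | Jack 
Slow page load | NULL 
Race condition | Fiona
Wrong total    | Aaron


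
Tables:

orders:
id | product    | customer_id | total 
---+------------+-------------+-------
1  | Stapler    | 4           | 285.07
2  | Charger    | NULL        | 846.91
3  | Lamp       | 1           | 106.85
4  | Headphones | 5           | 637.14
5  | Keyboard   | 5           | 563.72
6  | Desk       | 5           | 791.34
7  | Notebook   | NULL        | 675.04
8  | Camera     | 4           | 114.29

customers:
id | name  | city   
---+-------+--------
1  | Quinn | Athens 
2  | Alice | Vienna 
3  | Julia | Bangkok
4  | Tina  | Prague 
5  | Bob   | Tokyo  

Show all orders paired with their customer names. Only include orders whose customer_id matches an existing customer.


INNER JOIN keeps only orders rows whose customer_id matches an id in customers. Walk through each order:
  - order 1 (Stapler): customer_id=4 -> matches Tina
  - order 2 (Charger): customer_id=NULL, no match -> dropped
  - order 3 (Lamp): customer_id=1 -> matches Quinn
  - order 4 (Headphones): customer_id=5 -> matches Bob
  - order 5 (Keyboard): customer_id=5 -> matches Bob
  - order 6 (Desk): customer_id=5 -> matches Bob
  - order 7 (Notebook): customer_id=NULL, no match -> dropped
  - order 8 (Camera): customer_id=4 -> matches Tina
So 2 of 8 rows are dropped.

SQL:
SELECT a.product, b.name AS customer
FROM orders a
INNER JOIN customers b ON a.customer_id = b.id

Result:
product    | customer
-----------+---------
Stapler    | Tina    
Lamp       | Quinn   
Headphones | Bob     
Keyboard   | Bob     
Desk       | Bob     
Camera     | Tina    


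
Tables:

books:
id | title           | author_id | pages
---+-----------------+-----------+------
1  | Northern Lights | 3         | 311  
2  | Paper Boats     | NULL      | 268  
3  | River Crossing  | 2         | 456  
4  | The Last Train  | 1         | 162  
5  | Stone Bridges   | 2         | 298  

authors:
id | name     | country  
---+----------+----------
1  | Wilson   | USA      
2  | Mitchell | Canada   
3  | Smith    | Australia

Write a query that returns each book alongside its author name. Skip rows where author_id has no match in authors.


INNER JOIN keeps only books rows whose author_id matches an id in authors. Walk through each book:
  - book 1 (Northern Lights): author_id=3 -> matches Smith
  - book 2 (Paper Boats): author_id=NULL, no match -> dropped
  - book 3 (River Crossing): author_id=2 -> matches Mitchell
  - book 4 (The Last Train): author_id=1 -> matches Wilson
  - book 5 (Stone Bridges): author_id=2 -> matches Mitchell
So 1 of 5 rows is dropped.

SQL:
SELECT a.title, b.name AS author
FROM books a
INNER JOIN authors b ON a.author_id = b.id

Result:
title           | author  
----------------+---------
Northern Lights | Smith   
River Crossing  | Mitchell
The Last Train  | Wilson  
Stone Bridges   | Mitchell


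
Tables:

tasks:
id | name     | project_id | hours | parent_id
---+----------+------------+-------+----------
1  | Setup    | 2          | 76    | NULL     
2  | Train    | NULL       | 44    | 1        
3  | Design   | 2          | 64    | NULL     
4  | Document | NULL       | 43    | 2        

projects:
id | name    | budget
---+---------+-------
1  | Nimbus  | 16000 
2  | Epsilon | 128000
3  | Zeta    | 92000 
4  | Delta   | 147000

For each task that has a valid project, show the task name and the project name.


INNER JOIN keeps only tasks rows whose project_id matches an id in projects. Walk through each task:
  - task 1 (Setup): project_id=2 -> matches Epsilon
  - task 2 (Train): project_id=NULL, no match -> dropped
  - task 3 (Design): project_id=2 -> matches Epsilon
  - task 4 (Document): project_id=NULL, no match -> dropped
So 2 of 4 rows are dropped.

SQL:
SELECT a.name, b.name AS project
FROM tasks a
INNER JOIN projects b ON a.project_id = b.id

Result:
name   | project
-------+--------
Setup  | Epsilon
Design | Epsilon


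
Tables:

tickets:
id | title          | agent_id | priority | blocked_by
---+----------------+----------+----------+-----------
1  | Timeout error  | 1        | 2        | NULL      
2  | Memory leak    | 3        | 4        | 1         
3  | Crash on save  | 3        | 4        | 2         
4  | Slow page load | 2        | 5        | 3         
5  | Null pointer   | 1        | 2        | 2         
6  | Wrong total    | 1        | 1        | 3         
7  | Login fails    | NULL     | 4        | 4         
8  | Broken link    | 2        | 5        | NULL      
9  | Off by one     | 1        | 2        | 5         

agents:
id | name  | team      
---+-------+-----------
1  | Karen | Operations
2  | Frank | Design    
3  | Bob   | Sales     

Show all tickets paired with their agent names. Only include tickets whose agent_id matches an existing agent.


INNER JOIN keeps only tickets rows whose agent_id matches an id in agents. Walk through each ticket:
  - ticket 1 (Timeout error): agent_id=1 -> matches Karen
  - ticket 2 (Memory leak): agent_id=3 -> matches Bob
  - ticket 3 (Crash on save): agent_id=3 -> matches Bob
  - ticket 4 (Slow page load): agent_id=2 -> matches Frank
  - ticket 5 (Null pointer): agent_id=1 -> matches Karen
  - ticket 6 (Wrong total): agent_id=1 -> matches Karen
  - ticket 7 (Login fails): agent_id=NULL, no match -> dropped
  - ticket 8 (Broken link): agent_id=2 -> matches Frank
  - ticket 9 (Off by one): agent_id=1 -> matches Karen
So 1 of 9 rows is dropped.

SQL:
SELECT a.title, b.name AS agent
FROM tickets a
INNER JOIN agents b ON a.agent_id = b.id

Result:
title          | agent
---------------+------
Timeout error  | Karen
Memory leak    | Bob  
Crash on save  | Bob  
Slow page load | Frank
Null pointer   | Karen
Wrong total    | Karen
Broken link    | Frank
Off by one     | Karen


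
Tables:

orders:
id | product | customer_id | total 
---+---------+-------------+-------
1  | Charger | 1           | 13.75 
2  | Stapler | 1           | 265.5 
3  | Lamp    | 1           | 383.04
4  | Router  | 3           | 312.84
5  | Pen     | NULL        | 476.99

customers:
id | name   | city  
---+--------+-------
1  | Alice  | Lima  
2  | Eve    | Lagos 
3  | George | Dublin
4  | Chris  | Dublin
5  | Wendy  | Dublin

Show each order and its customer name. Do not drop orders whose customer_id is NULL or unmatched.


LEFT JOIN keeps every row from orders (the left table); where customer_id has no match in customers, the customer columns become NULL. Walk through each order:
  - order 1 (Charger): customer_id=1 -> matches Alice
  - order 2 (Stapler): customer_id=1 -> matches Alice
  - order 3 (Lamp): customer_id=1 -> matches Alice
  - order 4 (Router): customer_id=3 -> matches George
  - order 5 (Pen): customer_id=NULL, no match -> kept with NULL
All 5 rows appear; 1 has NULL customer.

SQL:
SELECT a.product, b.name AS customer
FROM orders a
LEFT JOIN customers b ON a.customer_id = b.id

Result:
product | customer
--------+---------
Charger | Alice   
Stapler | Alice   
Lamp    | Alice   
Router  | George  
Pen     | NULL    


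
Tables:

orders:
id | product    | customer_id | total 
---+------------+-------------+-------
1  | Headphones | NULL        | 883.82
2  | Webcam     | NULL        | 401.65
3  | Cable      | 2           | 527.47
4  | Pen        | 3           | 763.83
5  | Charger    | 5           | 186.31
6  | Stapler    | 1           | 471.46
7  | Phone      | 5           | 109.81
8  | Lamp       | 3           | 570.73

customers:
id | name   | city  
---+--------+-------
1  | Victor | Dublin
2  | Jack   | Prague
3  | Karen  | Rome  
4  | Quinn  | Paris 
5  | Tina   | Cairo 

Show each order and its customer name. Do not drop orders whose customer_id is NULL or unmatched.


LEFT JOIN keeps every row from orders (the left table); where customer_id has no match in customers, the customer columns become NULL. Walk through each order:
  - order 1 (Headphones): customer_id=NULL, no match -> kept with NULL
  - order 2 (Webcam): customer_id=NULL, no match -> kept with NULL
  - order 3 (Cable): customer_id=2 -> matches Jack
  - order 4 (Pen): customer_id=3 -> matches Karen
  - order 5 (Charger): customer_id=5 -> matches Tina
  - order 6 (Stapler): customer_id=1 -> matches Victor
  - order 7 (Phone): customer_id=5 -> matches Tina
  - order 8 (Lamp): customer_id=3 -> matches Karen
All 8 rows appear; 2 have NULL customer.

SQL:
SELECT a.product, b.name AS customer
FROM orders a
LEFT JOIN customers b ON a.customer_id = b.id

Result:
product    | customer
-----------+---------
Headphones | NULL    
Webcam     | NULL    
Cable      | Jack    
Pen        | Karen   
Charger    | Tina    
Stapler    | Victor  
Phone      | Tina    
Lamp       | Karen   


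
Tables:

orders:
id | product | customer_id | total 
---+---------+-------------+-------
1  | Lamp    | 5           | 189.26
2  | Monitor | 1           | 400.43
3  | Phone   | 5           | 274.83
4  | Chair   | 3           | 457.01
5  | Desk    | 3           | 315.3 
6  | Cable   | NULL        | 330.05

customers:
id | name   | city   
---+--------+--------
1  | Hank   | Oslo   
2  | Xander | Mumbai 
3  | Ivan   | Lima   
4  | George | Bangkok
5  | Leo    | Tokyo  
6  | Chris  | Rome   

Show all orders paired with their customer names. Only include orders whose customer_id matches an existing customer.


INNER JOIN keeps only orders rows whose customer_id matches an id in customers. Walk through each order:
  - order 1 (Lamp): customer_id=5 -> matches Leo
  - order 2 (Monitor): customer_id=1 -> matches Hank
  - order 3 (Phone): customer_id=5 -> matches Leo
  - order 4 (Chair): customer_id=3 -> matches Ivan
  - order 5 (Desk): customer_id=3 -> matches Ivan
  - order 6 (Cable): customer_id=NULL, no match -> dropped
So 1 of 6 rows is dropped.

SQL:
SELECT a.product, b.name AS customer
FROM orders a
INNER JOIN customers b ON a.customer_id = b.id

Result:
product | customer
--------+---------
Lamp    | Leo     
Monitor | Hank    
Phone   | Leo     
Chair   | Ivan    
Desk    | Ivan    


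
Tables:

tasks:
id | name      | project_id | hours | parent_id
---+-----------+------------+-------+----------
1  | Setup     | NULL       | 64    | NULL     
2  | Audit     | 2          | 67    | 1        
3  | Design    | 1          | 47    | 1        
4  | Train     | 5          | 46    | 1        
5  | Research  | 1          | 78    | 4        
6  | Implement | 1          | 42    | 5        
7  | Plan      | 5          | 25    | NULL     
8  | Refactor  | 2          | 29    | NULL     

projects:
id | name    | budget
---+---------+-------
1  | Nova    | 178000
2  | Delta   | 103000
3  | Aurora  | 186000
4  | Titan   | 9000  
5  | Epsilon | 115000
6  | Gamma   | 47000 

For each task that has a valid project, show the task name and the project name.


INNER JOIN keeps only tasks rows whose project_id matches an id in projects. Walk through each task:
  - task 1 (Setup): project_id=NULL, no match -> dropped
  - task 2 (Audit): project_id=2 -> matches Delta
  - task 3 (Design): project_id=1 -> matches Nova
  - task 4 (Train): project_id=5 -> matches Epsilon
  - task 5 (Research): project_id=1 -> matches Nova
  - task 6 (Implement): project_id=1 -> matches Nova
  - task 7 (Plan): project_id=5 -> matches Epsilon
  - task 8 (Refactor): project_id=2 -> matches Delta
So 1 of 8 rows is dropped.

SQL:
SELECT a.name, b.name AS project
FROM tasks a
INNER JOIN projects b ON a.project_id = b.id

Result:
name      | project
----------+--------
Audit     | Delta  
Design    | Nova   
Train     | Epsilon
Research  | Nova   
Implement | Nova   
Plan      | Epsilon
Refactor  | Delta  
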